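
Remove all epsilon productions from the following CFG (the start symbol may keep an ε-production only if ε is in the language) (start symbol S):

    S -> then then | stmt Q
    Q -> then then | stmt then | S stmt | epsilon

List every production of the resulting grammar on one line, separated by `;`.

The nullable symbols are {Q}.
ε ∉ L(G), so no ε-production is kept.
Add the nullable-subset variants: S → stmt Q gives stmt Q | stmt.

S -> then then | stmt Q | stmt; Q -> then then | stmt then | S stmt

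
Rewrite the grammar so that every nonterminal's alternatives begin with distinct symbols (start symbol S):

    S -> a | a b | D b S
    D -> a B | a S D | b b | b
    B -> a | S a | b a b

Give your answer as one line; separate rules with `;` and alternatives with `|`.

S -> D b S | a S'; D -> a D' | b D''; B -> a | S a | b a b; S' -> ε | b; D' -> B | S D; D'' -> b | ε

S has alternatives sharing prefix 'a': factor to S → a S' with S' → ε | b.
D has alternatives sharing prefix 'a': factor to D → a D' with D' → B | S D.
D has alternatives sharing prefix 'b': factor to D → b D'' with D'' → b | ε.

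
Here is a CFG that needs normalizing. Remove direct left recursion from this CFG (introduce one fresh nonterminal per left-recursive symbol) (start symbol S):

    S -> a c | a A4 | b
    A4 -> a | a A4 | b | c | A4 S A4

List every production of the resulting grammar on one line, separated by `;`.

A4 is directly left-recursive.
For A4: α = {S A4}, β = {a, a A4, b, c}. Rewrite as A4 → β A4' and A4' → α A4' | ε.

S -> a c | a A4 | b; A4 -> a A4' | a A4 A4' | b A4' | c A4'; A4' -> S A4 A4' | eps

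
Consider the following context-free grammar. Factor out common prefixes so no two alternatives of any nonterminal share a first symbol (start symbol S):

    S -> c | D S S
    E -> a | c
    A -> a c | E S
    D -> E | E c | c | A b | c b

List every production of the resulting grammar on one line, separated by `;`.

D has alternatives sharing prefix 'E': factor to D → E D' with D' → ε | c.
D has alternatives sharing prefix 'c': factor to D → c D'' with D'' → ε | b.

S -> c | D S S; E -> a | c; A -> a c | E S; D -> A b | E D' | c D''; D' -> epsilon | c; D'' -> epsilon | b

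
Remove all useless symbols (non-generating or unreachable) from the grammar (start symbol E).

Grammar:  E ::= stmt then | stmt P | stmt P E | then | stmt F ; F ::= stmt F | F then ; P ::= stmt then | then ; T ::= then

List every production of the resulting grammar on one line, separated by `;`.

Generating nonterminals: {E, P, T}.
Reachable from E after that: {E, P}.
Removed useless symbols: {F, T} and every production mentioning them.

E ::= stmt then | stmt P | stmt P E | then; P ::= stmt then | then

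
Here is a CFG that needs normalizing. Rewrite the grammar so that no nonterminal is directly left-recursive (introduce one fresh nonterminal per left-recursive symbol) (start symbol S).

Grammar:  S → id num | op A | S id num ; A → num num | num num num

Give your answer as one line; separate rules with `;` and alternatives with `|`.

S → id num S' | op A S'; A → num num | num num num; S' → id num S' | ε

S is directly left-recursive.
For S: α = {id num}, β = {id num, op A}. Rewrite as S → β S' and S' → α S' | ε.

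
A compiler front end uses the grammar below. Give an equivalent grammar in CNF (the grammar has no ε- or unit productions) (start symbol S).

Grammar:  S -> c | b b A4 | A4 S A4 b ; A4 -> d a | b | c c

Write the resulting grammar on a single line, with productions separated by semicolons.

S -> c | X1 Y1 | A4 Y2; A4 -> X2 X3 | b | X4 X4; X1 -> b; X2 -> d; X3 -> a; X4 -> c; Y1 -> X1 A4; Y2 -> S Y3; Y3 -> A4 X1

Introduce a nonterminal for each terminal appearing in a rule of length ≥ 2: X1 → b, X2 → d, X3 → a, X4 → c.
Binarize each right-hand side of length ≥ 3 by chaining fresh nonterminals (Y1, Y2, …): affected rules were S → X1 X1 A4; S → A4 S A4 X1.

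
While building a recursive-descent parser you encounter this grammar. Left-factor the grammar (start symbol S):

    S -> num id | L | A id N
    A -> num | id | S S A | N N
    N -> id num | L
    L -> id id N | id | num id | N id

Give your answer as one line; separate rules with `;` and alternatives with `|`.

S -> num id | L | A id N; A -> num | id | S S A | N N; N -> id num | L; L -> num id | N id | id L'; L' -> id N | ε

L has alternatives sharing prefix 'id': factor to L → id L' with L' → id N | ε.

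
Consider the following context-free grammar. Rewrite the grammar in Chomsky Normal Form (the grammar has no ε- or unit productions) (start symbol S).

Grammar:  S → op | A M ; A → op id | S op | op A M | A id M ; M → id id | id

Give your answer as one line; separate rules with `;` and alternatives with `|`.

S → op | A M; A → X1 X2 | S X1 | X1 Y1 | A Y2; M → X2 X2 | id; X1 → op; X2 → id; Y1 → A M; Y2 → X2 M

Introduce a nonterminal for each terminal appearing in a rule of length ≥ 2: X1 → op, X2 → id.
Binarize each right-hand side of length ≥ 3 by chaining fresh nonterminals (Y1, Y2, …): affected rules were A → X1 A M; A → A X2 M.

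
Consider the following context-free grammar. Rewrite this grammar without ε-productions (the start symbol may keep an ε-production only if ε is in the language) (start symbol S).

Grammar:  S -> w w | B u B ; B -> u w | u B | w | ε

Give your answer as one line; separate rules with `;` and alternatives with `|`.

S -> w w | B u B | B u | u B | u; B -> u w | u B | u | w

Nullable nonterminals: {B}.
ε ∉ L(G), so no ε-production is kept.
For each production, add variants omitting each subset of nullable occurrences: S → B u B gives B u B | B u | u B | u. B → u B gives u B | u.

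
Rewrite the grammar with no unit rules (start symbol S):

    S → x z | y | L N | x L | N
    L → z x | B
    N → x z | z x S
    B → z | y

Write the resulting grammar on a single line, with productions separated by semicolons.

Unit pairs: L ⇒* {B}; S ⇒* {N}.
For every A with A ⇒* B via unit rules, add B's non-unit alternatives to A; then delete every rule of the form X → Y.

S → x z | y | L N | x L | z x S; L → z x | z | y; N → x z | z x S; B → z | y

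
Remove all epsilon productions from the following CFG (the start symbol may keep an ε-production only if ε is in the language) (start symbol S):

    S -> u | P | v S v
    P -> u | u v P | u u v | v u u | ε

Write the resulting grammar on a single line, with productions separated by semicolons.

Nullable set = {P, S}.
ε ∈ L(G) since S is nullable, so keep S → ε.
Add the nullable-subset variants: S → v S v gives v S v | v v. P → u v P gives u v P | u v.

S -> u | P | v S v | v v | ε; P -> u | u v P | u v | u u v | v u u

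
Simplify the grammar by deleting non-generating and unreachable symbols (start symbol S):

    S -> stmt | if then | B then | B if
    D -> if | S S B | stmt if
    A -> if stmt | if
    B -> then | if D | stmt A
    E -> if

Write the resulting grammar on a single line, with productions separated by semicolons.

Generating nonterminals: {A, B, D, E, S}.
Reachable from S after that: {A, B, D, S}.
Removed useless symbols: {E} and every production mentioning them.

S -> stmt | if then | B then | B if; D -> if | S S B | stmt if; A -> if stmt | if; B -> then | if D | stmt A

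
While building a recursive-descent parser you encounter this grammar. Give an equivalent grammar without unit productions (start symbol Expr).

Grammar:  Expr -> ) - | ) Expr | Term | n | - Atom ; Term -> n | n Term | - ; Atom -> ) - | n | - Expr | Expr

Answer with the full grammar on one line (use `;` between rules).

Expr -> n | n Term | - | ) - | ) Expr | - Atom; Term -> n | n Term | -; Atom -> n | n Term | - | ) - | - Expr | ) Expr | - Atom

Unit pairs: Atom ⇒* {Expr, Term}; Expr ⇒* {Term}.
For every A with A ⇒* B via unit rules, add B's non-unit alternatives to A; then delete every rule of the form X → Y.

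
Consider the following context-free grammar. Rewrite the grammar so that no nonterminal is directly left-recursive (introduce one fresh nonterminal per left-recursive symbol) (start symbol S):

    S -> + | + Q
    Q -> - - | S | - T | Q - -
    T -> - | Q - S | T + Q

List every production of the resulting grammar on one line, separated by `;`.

Directly left-recursive nonterminals: Q, T.
For Q: α = {- -}, β = {- -, S, - T}. Rewrite as Q → β Q' and Q' → α Q' | ε.
For T: α = {+ Q}, β = {-, Q - S}. Rewrite as T → β T' and T' → α T' | ε.

S -> + | + Q; Q -> - - Q' | S Q' | - T Q'; T -> - T' | Q - S T'; Q' -> - - Q' | eps; T' -> + Q T' | eps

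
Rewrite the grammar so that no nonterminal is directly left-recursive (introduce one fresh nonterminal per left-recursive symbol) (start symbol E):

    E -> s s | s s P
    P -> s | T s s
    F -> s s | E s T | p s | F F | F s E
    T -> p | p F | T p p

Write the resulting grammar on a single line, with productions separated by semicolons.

F, T are directly left-recursive.
For F: α = {F, s E}, β = {s s, E s T, p s}. Rewrite as F → β F' and F' → α F' | ε.
For T: α = {p p}, β = {p, p F}. Rewrite as T → β T' and T' → α T' | ε.

E -> s s | s s P; P -> s | T s s; F -> s s F' | E s T F' | p s F'; T -> p T' | p F T'; F' -> F F' | s E F' | ε; T' -> p p T' | ε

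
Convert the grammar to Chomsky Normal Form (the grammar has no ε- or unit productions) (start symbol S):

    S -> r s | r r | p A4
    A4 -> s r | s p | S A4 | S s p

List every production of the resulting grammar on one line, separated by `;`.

S -> X1 X2 | X1 X1 | X3 A4; A4 -> X2 X1 | X2 X3 | S A4 | S Y1; X1 -> r; X2 -> s; X3 -> p; Y1 -> X2 X3

Introduce a nonterminal for each terminal appearing in a rule of length ≥ 2: X1 → r, X2 → s, X3 → p.
Binarize each right-hand side of length ≥ 3 by chaining fresh nonterminals (Y1, Y2, …): affected rules were A4 → S X2 X3.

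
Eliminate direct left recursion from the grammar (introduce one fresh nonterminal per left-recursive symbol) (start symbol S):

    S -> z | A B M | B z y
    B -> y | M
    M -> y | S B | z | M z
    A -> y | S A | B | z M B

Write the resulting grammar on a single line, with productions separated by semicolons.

M is directly left-recursive.
For M: α = {z}, β = {y, S B, z}. Rewrite as M → β M' and M' → α M' | ε.

S -> z | A B M | B z y; B -> y | M; M -> y M' | S B M' | z M'; A -> y | S A | B | z M B; M' -> z M' | ε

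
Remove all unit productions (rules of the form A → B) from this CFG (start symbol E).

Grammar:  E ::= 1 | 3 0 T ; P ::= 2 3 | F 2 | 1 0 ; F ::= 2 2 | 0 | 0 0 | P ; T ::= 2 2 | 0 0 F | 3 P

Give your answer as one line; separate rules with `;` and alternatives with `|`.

Unit pairs: F ⇒* {P}.
For each unit pair (A, B), copy every non-unit production of B to A, then drop all unit productions.

E ::= 1 | 3 0 T; P ::= 2 3 | F 2 | 1 0; F ::= 2 2 | 0 | 0 0 | 2 3 | F 2 | 1 0; T ::= 2 2 | 0 0 F | 3 P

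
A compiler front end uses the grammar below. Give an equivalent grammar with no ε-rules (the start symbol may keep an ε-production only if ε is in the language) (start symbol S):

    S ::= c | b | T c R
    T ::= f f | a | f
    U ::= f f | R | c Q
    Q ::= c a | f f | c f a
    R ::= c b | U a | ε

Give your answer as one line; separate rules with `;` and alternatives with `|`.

The nullable symbols are {R, U}.
ε ∉ L(G), so no ε-production is kept.
For each production, add variants omitting each subset of nullable occurrences: S → T c R gives T c R | T c. R → U a gives U a | a.

S ::= c | b | T c R | T c; T ::= f f | a | f; U ::= f f | R | c Q; Q ::= c a | f f | c f a; R ::= c b | U a | a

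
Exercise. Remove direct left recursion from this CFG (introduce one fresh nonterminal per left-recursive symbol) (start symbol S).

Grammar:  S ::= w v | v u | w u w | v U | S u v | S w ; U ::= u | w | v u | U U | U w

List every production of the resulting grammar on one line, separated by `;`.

Left recursion appears on S, U.
For S: α = {u v, w}, β = {w v, v u, w u w, v U}. Rewrite as S → β S' and S' → α S' | ε.
For U: α = {U, w}, β = {u, w, v u}. Rewrite as U → β U' and U' → α U' | ε.

S ::= w v S' | v u S' | w u w S' | v U S'; U ::= u U' | w U' | v u U'; S' ::= u v S' | w S' | ε; U' ::= U U' | w U' | ε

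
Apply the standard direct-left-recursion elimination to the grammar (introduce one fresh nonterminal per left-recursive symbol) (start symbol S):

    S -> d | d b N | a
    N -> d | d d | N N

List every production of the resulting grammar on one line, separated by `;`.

S -> d | d b N | a; N -> d N' | d d N'; N' -> N N' | ε

Directly left-recursive nonterminal: N.
For N: α = {N}, β = {d, d d}. Rewrite as N → β N' and N' → α N' | ε.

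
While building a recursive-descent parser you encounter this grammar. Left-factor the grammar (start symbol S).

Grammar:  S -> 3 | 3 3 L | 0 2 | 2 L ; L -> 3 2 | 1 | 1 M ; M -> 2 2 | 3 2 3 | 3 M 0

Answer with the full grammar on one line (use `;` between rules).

S has alternatives sharing prefix '3': factor to S → 3 S' with S' → ε | 3 L.
L has alternatives sharing prefix '1': factor to L → 1 L' with L' → ε | M.
M has alternatives sharing prefix '3': factor to M → 3 M' with M' → 2 3 | M 0.

S -> 0 2 | 2 L | 3 S'; L -> 3 2 | 1 L'; M -> 2 2 | 3 M'; S' -> ε | 3 L; L' -> ε | M; M' -> 2 3 | M 0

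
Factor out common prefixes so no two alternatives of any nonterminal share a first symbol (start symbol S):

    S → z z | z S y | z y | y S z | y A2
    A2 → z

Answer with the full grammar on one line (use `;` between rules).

S → z S' | y S''; A2 → z; S' → z | S y | y; S'' → S z | A2

S has alternatives sharing prefix 'z': factor to S → z S' with S' → z | S y | y.
S has alternatives sharing prefix 'y': factor to S → y S'' with S'' → S z | A2.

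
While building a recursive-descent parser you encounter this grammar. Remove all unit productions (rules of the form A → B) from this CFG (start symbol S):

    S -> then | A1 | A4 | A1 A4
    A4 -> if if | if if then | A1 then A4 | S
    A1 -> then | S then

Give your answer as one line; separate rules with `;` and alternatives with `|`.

Unit pairs: A4 ⇒* {A1, S}; S ⇒* {A1, A4}.
For each unit pair (A, B), copy every non-unit production of B to A, then drop all unit productions.

S -> if if | if if then | A1 then A4 | then | S then | A1 A4; A4 -> if if | if if then | A1 then A4 | then | S then | A1 A4; A1 -> then | S then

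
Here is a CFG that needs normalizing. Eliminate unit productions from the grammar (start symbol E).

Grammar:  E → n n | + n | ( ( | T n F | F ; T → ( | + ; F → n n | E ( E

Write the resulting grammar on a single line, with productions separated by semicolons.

E → n n | + n | ( ( | T n F | E ( E; T → ( | +; F → n n | E ( E

Unit pairs: E ⇒* {F}.
For every A with A ⇒* B via unit rules, add B's non-unit alternatives to A; then delete every rule of the form X → Y.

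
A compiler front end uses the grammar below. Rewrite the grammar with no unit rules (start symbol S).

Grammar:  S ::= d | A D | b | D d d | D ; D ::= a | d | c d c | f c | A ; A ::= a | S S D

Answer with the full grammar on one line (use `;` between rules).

S ::= a | d | c d c | f c | A D | b | D d d | S S D; D ::= a | d | c d c | f c | S S D; A ::= a | S S D

Unit pairs: D ⇒* {A}; S ⇒* {A, D}.
For each unit pair (A, B), copy every non-unit production of B to A, then drop all unit productions.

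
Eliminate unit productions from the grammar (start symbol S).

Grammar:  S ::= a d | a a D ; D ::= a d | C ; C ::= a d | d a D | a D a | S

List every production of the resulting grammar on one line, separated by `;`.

S ::= a d | a a D; D ::= a d | a a D | d a D | a D a; C ::= a d | d a D | a D a | a a D

Unit pairs: C ⇒* {S}; D ⇒* {C, S}.
For each unit pair (A, B), copy every non-unit production of B to A, then drop all unit productions.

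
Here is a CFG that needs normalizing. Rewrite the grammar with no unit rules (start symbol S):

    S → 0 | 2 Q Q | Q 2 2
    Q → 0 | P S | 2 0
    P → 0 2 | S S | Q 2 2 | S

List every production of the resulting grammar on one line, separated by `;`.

Unit pairs: P ⇒* {S}.
For every A with A ⇒* B via unit rules, add B's non-unit alternatives to A; then delete every rule of the form X → Y.

S → 0 | 2 Q Q | Q 2 2; Q → 0 | P S | 2 0; P → 0 | 2 Q Q | Q 2 2 | 0 2 | S S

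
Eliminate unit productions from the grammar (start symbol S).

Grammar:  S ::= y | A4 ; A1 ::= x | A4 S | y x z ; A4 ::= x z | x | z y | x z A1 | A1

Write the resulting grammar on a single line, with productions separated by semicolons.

S ::= x z | x | z y | x z A1 | A4 S | y x z | y; A1 ::= x | A4 S | y x z; A4 ::= x z | x | z y | x z A1 | A4 S | y x z

Unit pairs: A4 ⇒* {A1}; S ⇒* {A1, A4}.
Replace each nonterminal's rules with the union of the non-unit rules of every nonterminal it unit-derives.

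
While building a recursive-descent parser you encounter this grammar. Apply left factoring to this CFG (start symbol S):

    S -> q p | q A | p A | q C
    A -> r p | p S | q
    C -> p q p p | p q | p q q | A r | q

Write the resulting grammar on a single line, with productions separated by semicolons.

S has alternatives sharing prefix 'q': factor to S → q S' with S' → p | A | C.
C has alternatives sharing prefix 'p q': factor to C → p q C' with C' → p p | ε | q.

S -> p A | q S'; A -> r p | p S | q; C -> A r | q | p q C'; S' -> p | A | C; C' -> p p | ε | q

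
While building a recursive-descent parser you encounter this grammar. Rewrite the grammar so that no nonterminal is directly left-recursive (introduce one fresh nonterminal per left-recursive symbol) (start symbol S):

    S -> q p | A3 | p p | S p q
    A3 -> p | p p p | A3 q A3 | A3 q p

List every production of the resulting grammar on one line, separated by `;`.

S -> q p S' | A3 S' | p p S'; A3 -> p A3' | p p p A3'; S' -> p q S' | ε; A3' -> q A3 A3' | q p A3' | ε

S, A3 are directly left-recursive.
For S: α = {p q}, β = {q p, A3, p p}. Rewrite as S → β S' and S' → α S' | ε.
For A3: α = {q A3, q p}, β = {p, p p p}. Rewrite as A3 → β A3' and A3' → α A3' | ε.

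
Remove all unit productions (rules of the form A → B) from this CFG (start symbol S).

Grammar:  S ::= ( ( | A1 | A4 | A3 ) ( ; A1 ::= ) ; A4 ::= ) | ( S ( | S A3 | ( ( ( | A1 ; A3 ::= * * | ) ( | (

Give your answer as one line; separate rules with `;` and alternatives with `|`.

Unit pairs: A4 ⇒* {A1}; S ⇒* {A1, A4}.
For each unit pair (A, B), copy every non-unit production of B to A, then drop all unit productions.

S ::= ) | ( S ( | S A3 | ( ( ( | ( ( | A3 ) (; A1 ::= ); A4 ::= ) | ( S ( | S A3 | ( ( (; A3 ::= * * | ) ( | (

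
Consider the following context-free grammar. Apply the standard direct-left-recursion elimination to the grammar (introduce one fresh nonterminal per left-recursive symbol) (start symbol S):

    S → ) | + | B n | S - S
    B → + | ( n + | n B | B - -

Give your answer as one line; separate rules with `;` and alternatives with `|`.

S, B are directly left-recursive.
For S: α = {- S}, β = {), +, B n}. Rewrite as S → β S' and S' → α S' | ε.
For B: α = {- -}, β = {+, ( n +, n B}. Rewrite as B → β B' and B' → α B' | ε.

S → ) S' | + S' | B n S'; B → + B' | ( n + B' | n B B'; S' → - S S' | ε; B' → - - B' | ε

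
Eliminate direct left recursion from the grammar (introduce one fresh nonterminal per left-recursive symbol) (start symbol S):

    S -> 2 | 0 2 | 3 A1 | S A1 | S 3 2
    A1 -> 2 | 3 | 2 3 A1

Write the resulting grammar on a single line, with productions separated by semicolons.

Left recursion appears on S.
For S: α = {A1, 3 2}, β = {2, 0 2, 3 A1}. Rewrite as S → β S' and S' → α S' | ε.

S -> 2 S' | 0 2 S' | 3 A1 S'; A1 -> 2 | 3 | 2 3 A1; S' -> A1 S' | 3 2 S' | ε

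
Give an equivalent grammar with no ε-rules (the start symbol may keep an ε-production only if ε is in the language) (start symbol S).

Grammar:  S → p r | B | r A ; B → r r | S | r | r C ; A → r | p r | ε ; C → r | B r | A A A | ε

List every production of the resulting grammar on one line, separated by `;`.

Nullable nonterminals: {A, C}.
ε ∉ L(G), so no ε-production is kept.
For each production, add variants omitting each subset of nullable occurrences: S → r A gives r A | r. C → A A A gives A A A | A A | A.

S → p r | B | r A | r; B → r r | S | r | r C; A → r | p r; C → r | B r | A A A | A A | A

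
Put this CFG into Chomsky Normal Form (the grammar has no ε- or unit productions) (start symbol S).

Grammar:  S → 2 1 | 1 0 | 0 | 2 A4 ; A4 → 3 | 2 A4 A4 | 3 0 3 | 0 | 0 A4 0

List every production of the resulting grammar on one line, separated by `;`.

S → X1 X2 | X2 X3 | 0 | X1 A4; A4 → 3 | X1 Y1 | X4 Y2 | 0 | X3 Y3; X1 → 2; X2 → 1; X3 → 0; X4 → 3; Y1 → A4 A4; Y2 → X3 X4; Y3 → A4 X3

Introduce a nonterminal for each terminal appearing in a rule of length ≥ 2: X1 → 2, X2 → 1, X3 → 0, X4 → 3.
Binarize each right-hand side of length ≥ 3 by chaining fresh nonterminals (Y1, Y2, …): affected rules were A4 → X1 A4 A4; A4 → X4 X3 X4; A4 → X3 A4 X3.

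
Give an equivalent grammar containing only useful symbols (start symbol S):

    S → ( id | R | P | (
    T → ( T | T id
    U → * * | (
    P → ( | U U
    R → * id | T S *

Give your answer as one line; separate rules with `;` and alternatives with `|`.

S → ( id | R | P | (; U → * * | (; P → ( | U U; R → * id

Generating nonterminals: {P, R, S, U}.
Reachable from S after that: {P, R, S, U}.
Removed useless symbols: {T} and every production mentioning them.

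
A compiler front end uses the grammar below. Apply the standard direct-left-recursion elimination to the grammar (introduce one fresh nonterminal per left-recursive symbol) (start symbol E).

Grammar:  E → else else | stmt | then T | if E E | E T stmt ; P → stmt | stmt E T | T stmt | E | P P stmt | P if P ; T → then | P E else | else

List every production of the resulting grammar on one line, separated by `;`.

E → else else E' | stmt E' | then T E' | if E E E'; P → stmt P' | stmt E T P' | T stmt P' | E P'; T → then | P E else | else; E' → T stmt E' | epsilon; P' → P stmt P' | if P P' | epsilon

Left recursion appears on E, P.
For E: α = {T stmt}, β = {else else, stmt, then T, if E E}. Rewrite as E → β E' and E' → α E' | ε.
For P: α = {P stmt, if P}, β = {stmt, stmt E T, T stmt, E}. Rewrite as P → β P' and P' → α P' | ε.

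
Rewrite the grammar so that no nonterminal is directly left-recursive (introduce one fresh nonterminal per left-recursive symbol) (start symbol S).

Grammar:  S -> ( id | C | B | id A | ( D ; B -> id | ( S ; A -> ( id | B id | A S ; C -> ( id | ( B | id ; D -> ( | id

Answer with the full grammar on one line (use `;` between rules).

S -> ( id | C | B | id A | ( D; B -> id | ( S; A -> ( id A' | B id A'; C -> ( id | ( B | id; D -> ( | id; A' -> S A' | ε

Left recursion appears on A.
For A: α = {S}, β = {( id, B id}. Rewrite as A → β A' and A' → α A' | ε.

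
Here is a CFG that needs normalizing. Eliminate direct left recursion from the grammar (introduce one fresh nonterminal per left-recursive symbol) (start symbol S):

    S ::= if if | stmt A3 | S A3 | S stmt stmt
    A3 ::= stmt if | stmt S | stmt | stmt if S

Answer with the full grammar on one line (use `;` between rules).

S is directly left-recursive.
For S: α = {A3, stmt stmt}, β = {if if, stmt A3}. Rewrite as S → β S' and S' → α S' | ε.

S ::= if if S' | stmt A3 S'; A3 ::= stmt if | stmt S | stmt | stmt if S; S' ::= A3 S' | stmt stmt S' | ε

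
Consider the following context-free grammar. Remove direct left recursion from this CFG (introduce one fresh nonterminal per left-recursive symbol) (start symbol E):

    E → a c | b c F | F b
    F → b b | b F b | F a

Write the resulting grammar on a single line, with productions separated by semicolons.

E → a c | b c F | F b; F → b b F' | b F b F'; F' → a F' | ε

F is directly left-recursive.
For F: α = {a}, β = {b b, b F b}. Rewrite as F → β F' and F' → α F' | ε.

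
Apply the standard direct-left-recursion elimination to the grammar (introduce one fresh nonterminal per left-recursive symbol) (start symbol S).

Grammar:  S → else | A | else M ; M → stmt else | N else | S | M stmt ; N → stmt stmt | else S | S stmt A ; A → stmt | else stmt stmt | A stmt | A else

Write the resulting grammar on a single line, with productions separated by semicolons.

Directly left-recursive nonterminals: M, A.
For M: α = {stmt}, β = {stmt else, N else, S}. Rewrite as M → β M' and M' → α M' | ε.
For A: α = {stmt, else}, β = {stmt, else stmt stmt}. Rewrite as A → β A' and A' → α A' | ε.

S → else | A | else M; M → stmt else M' | N else M' | S M'; N → stmt stmt | else S | S stmt A; A → stmt A' | else stmt stmt A'; M' → stmt M' | ε; A' → stmt A' | else A' | ε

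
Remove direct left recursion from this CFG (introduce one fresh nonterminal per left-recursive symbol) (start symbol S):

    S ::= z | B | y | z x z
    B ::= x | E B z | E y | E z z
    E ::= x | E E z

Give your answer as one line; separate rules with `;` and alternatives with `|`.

S ::= z | B | y | z x z; B ::= x | E B z | E y | E z z; E ::= x E'; E' ::= E z E' | ε

Left recursion appears on E.
For E: α = {E z}, β = {x}. Rewrite as E → β E' and E' → α E' | ε.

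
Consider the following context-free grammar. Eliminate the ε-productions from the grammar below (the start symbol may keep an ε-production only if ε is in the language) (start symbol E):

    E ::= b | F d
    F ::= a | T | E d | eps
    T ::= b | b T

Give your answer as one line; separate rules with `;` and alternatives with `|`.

E ::= b | F d | d; F ::= a | T | E d; T ::= b | b T

The nullable symbols are {F}.
ε ∉ L(G), so no ε-production is kept.
For each production, add variants omitting each subset of nullable occurrences: E → F d gives F d | d.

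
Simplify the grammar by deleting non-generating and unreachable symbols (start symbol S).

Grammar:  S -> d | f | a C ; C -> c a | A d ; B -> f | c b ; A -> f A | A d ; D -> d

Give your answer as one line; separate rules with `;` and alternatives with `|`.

Generating nonterminals: {B, C, D, S}.
Reachable from S after that: {C, S}.
Removed useless symbols: {A, B, D} and every production mentioning them.

S -> d | f | a C; C -> c a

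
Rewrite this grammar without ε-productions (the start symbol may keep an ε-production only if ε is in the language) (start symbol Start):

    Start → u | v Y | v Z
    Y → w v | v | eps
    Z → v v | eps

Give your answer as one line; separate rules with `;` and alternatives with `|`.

Nullable nonterminals: {Y, Z}.
ε ∉ L(G), so no ε-production is kept.
Expand every rule over subsets of its nullable positions: Start → v Y gives v Y | v.

Start → u | v Y | v | v Z; Y → w v | v; Z → v v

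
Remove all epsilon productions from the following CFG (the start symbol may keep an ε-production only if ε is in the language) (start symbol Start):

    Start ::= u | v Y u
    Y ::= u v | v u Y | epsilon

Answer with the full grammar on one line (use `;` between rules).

Start ::= u | v Y u | v u; Y ::= u v | v u Y | v u

The nullable symbols are {Y}.
ε ∉ L(G), so no ε-production is kept.
Expand every rule over subsets of its nullable positions: Start → v Y u gives v Y u | v u. Y → v u Y gives v u Y | v u.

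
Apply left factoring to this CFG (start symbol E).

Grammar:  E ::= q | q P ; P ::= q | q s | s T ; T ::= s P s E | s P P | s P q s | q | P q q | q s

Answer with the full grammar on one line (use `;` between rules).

E has alternatives sharing prefix 'q': factor to E → q E' with E' → ε | P.
P has alternatives sharing prefix 'q': factor to P → q P' with P' → ε | s.
T has alternatives sharing prefix 's P': factor to T → s P T' with T' → s E | P | q s.
T has alternatives sharing prefix 'q': factor to T → q T'' with T'' → ε | s.

E ::= q E'; P ::= s T | q P'; T ::= P q q | s P T' | q T''; E' ::= ε | P; P' ::= ε | s; T' ::= s E | P | q s; T'' ::= ε | s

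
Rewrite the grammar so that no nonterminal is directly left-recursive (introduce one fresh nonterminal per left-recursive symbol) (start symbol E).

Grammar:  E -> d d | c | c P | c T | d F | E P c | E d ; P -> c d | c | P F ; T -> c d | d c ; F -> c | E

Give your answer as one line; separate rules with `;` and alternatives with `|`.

E -> d d E' | c E' | c P E' | c T E' | d F E'; P -> c d P' | c P'; T -> c d | d c; F -> c | E; E' -> P c E' | d E' | eps; P' -> F P' | eps

Directly left-recursive nonterminals: E, P.
For E: α = {P c, d}, β = {d d, c, c P, c T, d F}. Rewrite as E → β E' and E' → α E' | ε.
For P: α = {F}, β = {c d, c}. Rewrite as P → β P' and P' → α P' | ε.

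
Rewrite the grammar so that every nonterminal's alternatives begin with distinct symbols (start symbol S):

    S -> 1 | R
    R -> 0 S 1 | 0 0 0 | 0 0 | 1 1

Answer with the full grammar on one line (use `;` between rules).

R has alternatives sharing prefix '0': factor to R → 0 R' with R' → S 1 | 0 0 | 0.
R' has alternatives sharing prefix '0': factor to R' → 0 R'' with R'' → 0 | ε.

S -> 1 | R; R -> 1 1 | 0 R'; R' -> S 1 | 0 R''; R'' -> 0 | ε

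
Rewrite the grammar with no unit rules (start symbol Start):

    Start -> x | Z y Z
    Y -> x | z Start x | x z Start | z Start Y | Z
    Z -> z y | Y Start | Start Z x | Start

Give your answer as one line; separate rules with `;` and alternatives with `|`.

Start -> x | Z y Z; Y -> z y | Y Start | Start Z x | x | Z y Z | z Start x | x z Start | z Start Y; Z -> z y | Y Start | Start Z x | x | Z y Z

Unit pairs: Y ⇒* {Start, Z}; Z ⇒* {Start}.
For every A with A ⇒* B via unit rules, add B's non-unit alternatives to A; then delete every rule of the form X → Y.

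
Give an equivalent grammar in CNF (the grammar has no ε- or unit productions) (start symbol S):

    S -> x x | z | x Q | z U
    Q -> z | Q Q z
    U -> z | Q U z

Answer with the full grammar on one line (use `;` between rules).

Introduce a nonterminal for each terminal appearing in a rule of length ≥ 2: X1 → x, X2 → z.
Binarize each right-hand side of length ≥ 3 by chaining fresh nonterminals (Y1, Y2, …): affected rules were Q → Q Q X2; U → Q U X2.

S -> X1 X1 | z | X1 Q | X2 U; Q -> z | Q Y1; U -> z | Q Y2; X1 -> x; X2 -> z; Y1 -> Q X2; Y2 -> U X2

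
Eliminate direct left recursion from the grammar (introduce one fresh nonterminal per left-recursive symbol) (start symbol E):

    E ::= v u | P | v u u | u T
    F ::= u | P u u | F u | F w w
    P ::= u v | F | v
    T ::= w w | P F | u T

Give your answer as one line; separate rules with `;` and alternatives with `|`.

F is directly left-recursive.
For F: α = {u, w w}, β = {u, P u u}. Rewrite as F → β F' and F' → α F' | ε.

E ::= v u | P | v u u | u T; F ::= u F' | P u u F'; P ::= u v | F | v; T ::= w w | P F | u T; F' ::= u F' | w w F' | ε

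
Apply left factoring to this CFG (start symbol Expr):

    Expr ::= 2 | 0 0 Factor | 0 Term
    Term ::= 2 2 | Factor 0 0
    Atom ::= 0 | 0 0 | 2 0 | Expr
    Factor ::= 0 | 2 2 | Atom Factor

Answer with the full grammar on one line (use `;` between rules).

Expr ::= 2 | 0 Expr1; Term ::= 2 2 | Factor 0 0; Atom ::= 2 0 | Expr | 0 Atom1; Factor ::= 0 | 2 2 | Atom Factor; Expr1 ::= 0 Factor | Term; Atom1 ::= eps | 0

Expr has alternatives sharing prefix '0': factor to Expr → 0 Expr1 with Expr1 → 0 Factor | Term.
Atom has alternatives sharing prefix '0': factor to Atom → 0 Atom1 with Atom1 → ε | 0.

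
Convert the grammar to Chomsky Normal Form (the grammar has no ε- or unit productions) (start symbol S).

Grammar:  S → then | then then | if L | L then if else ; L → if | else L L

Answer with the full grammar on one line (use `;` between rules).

Introduce a nonterminal for each terminal appearing in a rule of length ≥ 2: X1 → then, X2 → if, X3 → else.
Binarize each right-hand side of length ≥ 3 by chaining fresh nonterminals (Y1, Y2, …): affected rules were S → L X1 X2 X3; L → X3 L L.

S → then | X1 X1 | X2 L | L Y1; L → if | X3 Y3; X1 → then; X2 → if; X3 → else; Y1 → X1 Y2; Y2 → X2 X3; Y3 → L L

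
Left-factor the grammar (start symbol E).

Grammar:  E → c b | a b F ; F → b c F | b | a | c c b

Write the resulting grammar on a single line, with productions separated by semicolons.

F has alternatives sharing prefix 'b': factor to F → b F' with F' → c F | ε.

E → c b | a b F; F → a | c c b | b F'; F' → c F | eps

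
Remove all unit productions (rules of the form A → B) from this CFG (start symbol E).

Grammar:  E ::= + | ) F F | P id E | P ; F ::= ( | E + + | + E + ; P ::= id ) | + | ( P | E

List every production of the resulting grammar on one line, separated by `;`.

Unit pairs: E ⇒* {P}; P ⇒* {E}.
For each unit pair (A, B), copy every non-unit production of B to A, then drop all unit productions.

E ::= + | ) F F | P id E | id ) | ( P; F ::= ( | E + + | + E +; P ::= + | ) F F | P id E | id ) | ( P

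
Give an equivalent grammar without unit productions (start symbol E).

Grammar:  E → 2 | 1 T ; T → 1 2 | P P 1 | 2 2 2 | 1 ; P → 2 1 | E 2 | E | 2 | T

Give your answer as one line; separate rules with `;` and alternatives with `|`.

E → 2 | 1 T; T → 1 2 | P P 1 | 2 2 2 | 1; P → 2 | 1 T | 2 1 | E 2 | 1 2 | P P 1 | 2 2 2 | 1

Unit pairs: P ⇒* {E, T}.
For each unit pair (A, B), copy every non-unit production of B to A, then drop all unit productions.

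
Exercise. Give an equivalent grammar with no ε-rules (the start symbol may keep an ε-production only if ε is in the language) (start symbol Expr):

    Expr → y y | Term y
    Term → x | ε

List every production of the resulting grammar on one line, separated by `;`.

Nullable nonterminals: {Term}.
ε ∉ L(G), so no ε-production is kept.
Expand every rule over subsets of its nullable positions: Expr → Term y gives Term y | y.

Expr → y y | Term y | y; Term → x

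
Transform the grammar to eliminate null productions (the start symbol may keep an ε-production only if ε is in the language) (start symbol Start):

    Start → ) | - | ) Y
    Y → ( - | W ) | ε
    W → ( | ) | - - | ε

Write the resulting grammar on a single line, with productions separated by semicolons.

Start → ) | - | ) Y; Y → ( - | W ) | ); W → ( | ) | - -

Nullable set = {W, Y}.
ε ∉ L(G), so no ε-production is kept.
For each production, add variants omitting each subset of nullable occurrences: Y → W ) gives W ) | ).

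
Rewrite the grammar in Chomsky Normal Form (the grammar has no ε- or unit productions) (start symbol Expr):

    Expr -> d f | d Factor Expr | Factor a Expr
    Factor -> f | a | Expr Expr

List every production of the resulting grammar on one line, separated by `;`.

Expr -> X1 X2 | X1 Y1 | Factor Y2; Factor -> f | a | Expr Expr; X1 -> d; X2 -> f; X3 -> a; Y1 -> Factor Expr; Y2 -> X3 Expr

Introduce a nonterminal for each terminal appearing in a rule of length ≥ 2: X1 → d, X2 → f, X3 → a.
Binarize each right-hand side of length ≥ 3 by chaining fresh nonterminals (Y1, Y2, …): affected rules were Expr → X1 Factor Expr; Expr → Factor X3 Expr.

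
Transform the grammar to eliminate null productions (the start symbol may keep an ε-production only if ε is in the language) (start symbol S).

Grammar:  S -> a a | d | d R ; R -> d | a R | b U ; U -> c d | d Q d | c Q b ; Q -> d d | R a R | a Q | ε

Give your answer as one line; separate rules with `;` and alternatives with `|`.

The nullable symbols are {Q}.
ε ∉ L(G), so no ε-production is kept.
For each production, add variants omitting each subset of nullable occurrences: U → d Q d gives d Q d | d d. U → c Q b gives c Q b | c b. Q → a Q gives a Q | a.

S -> a a | d | d R; R -> d | a R | b U; U -> c d | d Q d | d d | c Q b | c b; Q -> d d | R a R | a Q | a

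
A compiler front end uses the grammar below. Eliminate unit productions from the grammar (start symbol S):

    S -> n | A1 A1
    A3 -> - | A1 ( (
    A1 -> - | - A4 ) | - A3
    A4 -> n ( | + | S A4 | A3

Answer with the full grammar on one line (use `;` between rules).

Unit pairs: A4 ⇒* {A3}.
Replace each nonterminal's rules with the union of the non-unit rules of every nonterminal it unit-derives.

S -> n | A1 A1; A3 -> - | A1 ( (; A1 -> - | - A4 ) | - A3; A4 -> n ( | + | S A4 | - | A1 ( (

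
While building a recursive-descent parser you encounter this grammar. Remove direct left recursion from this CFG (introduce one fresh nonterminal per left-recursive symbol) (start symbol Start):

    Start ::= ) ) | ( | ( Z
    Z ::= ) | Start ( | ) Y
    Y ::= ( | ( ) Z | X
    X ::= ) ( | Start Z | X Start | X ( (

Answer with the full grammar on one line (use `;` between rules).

Start ::= ) ) | ( | ( Z; Z ::= ) | Start ( | ) Y; Y ::= ( | ( ) Z | X; X ::= ) ( X1 | Start Z X1; X1 ::= Start X1 | ( ( X1 | ε

Left recursion appears on X.
For X: α = {Start, ( (}, β = {) (, Start Z}. Rewrite as X → β X1 and X1 → α X1 | ε.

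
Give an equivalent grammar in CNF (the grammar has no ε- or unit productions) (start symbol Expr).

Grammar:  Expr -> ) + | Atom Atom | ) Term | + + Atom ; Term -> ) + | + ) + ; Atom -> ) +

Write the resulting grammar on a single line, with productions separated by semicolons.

Expr -> X1 X2 | Atom Atom | X1 Term | X2 Y1; Term -> X1 X2 | X2 Y2; Atom -> X1 X2; X1 -> ); X2 -> +; Y1 -> X2 Atom; Y2 -> X1 X2

Introduce a nonterminal for each terminal appearing in a rule of length ≥ 2: X1 → ), X2 → +.
Binarize each right-hand side of length ≥ 3 by chaining fresh nonterminals (Y1, Y2, …): affected rules were Expr → X2 X2 Atom; Term → X2 X1 X2.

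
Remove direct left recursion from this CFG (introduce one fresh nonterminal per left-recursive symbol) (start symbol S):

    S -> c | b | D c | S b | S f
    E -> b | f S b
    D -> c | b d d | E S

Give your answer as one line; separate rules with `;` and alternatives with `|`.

Directly left-recursive nonterminal: S.
For S: α = {b, f}, β = {c, b, D c}. Rewrite as S → β S' and S' → α S' | ε.

S -> c S' | b S' | D c S'; E -> b | f S b; D -> c | b d d | E S; S' -> b S' | f S' | ε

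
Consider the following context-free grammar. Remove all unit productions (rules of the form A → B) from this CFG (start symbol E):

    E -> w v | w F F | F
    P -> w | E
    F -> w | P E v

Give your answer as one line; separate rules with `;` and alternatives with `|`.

Unit pairs: E ⇒* {F}; P ⇒* {E, F}.
Replace each nonterminal's rules with the union of the non-unit rules of every nonterminal it unit-derives.

E -> w v | w F F | w | P E v; P -> w v | w F F | w | P E v; F -> w | P E v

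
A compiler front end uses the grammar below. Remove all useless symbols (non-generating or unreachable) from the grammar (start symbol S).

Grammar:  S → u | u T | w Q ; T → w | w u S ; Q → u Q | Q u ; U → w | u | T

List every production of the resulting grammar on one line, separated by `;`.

Generating nonterminals: {S, T, U}.
Reachable from S after that: {S, T}.
Removed useless symbols: {Q, U} and every production mentioning them.

S → u | u T; T → w | w u S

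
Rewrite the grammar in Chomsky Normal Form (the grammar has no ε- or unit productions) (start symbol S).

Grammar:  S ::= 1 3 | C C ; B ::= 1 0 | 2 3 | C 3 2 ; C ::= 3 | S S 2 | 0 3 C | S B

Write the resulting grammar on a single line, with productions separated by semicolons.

Introduce a nonterminal for each terminal appearing in a rule of length ≥ 2: X1 → 1, X2 → 3, X3 → 0, X4 → 2.
Binarize each right-hand side of length ≥ 3 by chaining fresh nonterminals (Y1, Y2, …): affected rules were B → C X2 X4; C → S S X4; C → X3 X2 C.

S ::= X1 X2 | C C; B ::= X1 X3 | X4 X2 | C Y1; C ::= 3 | S Y2 | X3 Y3 | S B; X1 ::= 1; X2 ::= 3; X3 ::= 0; X4 ::= 2; Y1 ::= X2 X4; Y2 ::= S X4; Y3 ::= X2 C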